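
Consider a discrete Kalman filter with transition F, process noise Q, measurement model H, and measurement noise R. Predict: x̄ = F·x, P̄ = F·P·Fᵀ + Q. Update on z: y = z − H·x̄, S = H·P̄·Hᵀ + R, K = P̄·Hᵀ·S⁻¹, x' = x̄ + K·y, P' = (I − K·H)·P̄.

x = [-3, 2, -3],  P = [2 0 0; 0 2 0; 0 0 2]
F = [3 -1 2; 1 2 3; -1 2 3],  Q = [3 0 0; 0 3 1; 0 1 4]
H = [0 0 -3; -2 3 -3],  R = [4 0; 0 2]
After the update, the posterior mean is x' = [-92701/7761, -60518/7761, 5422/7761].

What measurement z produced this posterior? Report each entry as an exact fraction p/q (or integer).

z = [-2, -2]

x̄ = F·x = [-17, -8, -2]
P̄ = F·P·Fᵀ + Q = [31 14 2; 14 31 25; 2 25 32]
S = H·P̄·Hᵀ + R = [292 75; 75 99]
K = P̄·Hᵀ·S⁻¹ = [452/7761 -7142/23283; -2225/7761 2705/23283; -2543/7761 -100/23283]
x' − x̄ = [39236/7761, 1570/7761, 20944/7761] = K·y
y = (KᵀK)⁻¹·Kᵀ·(x' − x̄) = [-8, -18]
z = y + H·x̄ = [-8, -18] + [6, 16] = [-2, -2]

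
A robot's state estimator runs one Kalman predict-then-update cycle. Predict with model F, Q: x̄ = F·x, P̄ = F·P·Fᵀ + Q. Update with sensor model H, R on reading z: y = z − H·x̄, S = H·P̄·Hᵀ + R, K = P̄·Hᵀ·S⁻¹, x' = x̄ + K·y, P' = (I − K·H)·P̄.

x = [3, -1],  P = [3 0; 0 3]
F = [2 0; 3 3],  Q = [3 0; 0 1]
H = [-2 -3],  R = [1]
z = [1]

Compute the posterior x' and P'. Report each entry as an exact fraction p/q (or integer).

x' = [507/193, -1599/772]
P' = [1131/193 -747/193; -747/193 2059/772]

x̄ = F·x = [6, 6]
P̄ = F·P·Fᵀ + Q = [15 18; 18 55]
y = z − H·x̄ = [31]
S = H·P̄·Hᵀ + R = [772]
K = P̄·Hᵀ·S⁻¹ = [-21/193; -201/772]
x' = x̄ + K·y = [507/193, -1599/772]
P' = (I − K·H)·P̄ = [1131/193 -747/193; -747/193 2059/772]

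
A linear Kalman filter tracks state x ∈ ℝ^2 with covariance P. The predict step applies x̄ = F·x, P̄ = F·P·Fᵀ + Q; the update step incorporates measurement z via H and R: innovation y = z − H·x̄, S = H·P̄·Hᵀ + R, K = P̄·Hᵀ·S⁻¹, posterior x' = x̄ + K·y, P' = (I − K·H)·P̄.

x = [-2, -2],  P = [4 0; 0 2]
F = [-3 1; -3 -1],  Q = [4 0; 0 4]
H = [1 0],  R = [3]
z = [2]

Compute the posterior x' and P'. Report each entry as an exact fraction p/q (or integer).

x̄ = F·x = [4, 8]
P̄ = F·P·Fᵀ + Q = [42 34; 34 42]
y = z − H·x̄ = [-2]
S = H·P̄·Hᵀ + R = [45]
K = P̄·Hᵀ·S⁻¹ = [14/15; 34/45]
x' = x̄ + K·y = [32/15, 292/45]
P' = (I − K·H)·P̄ = [14/5 34/15; 34/15 734/45]

x' = [32/15, 292/45]
P' = [14/5 34/15; 34/15 734/45]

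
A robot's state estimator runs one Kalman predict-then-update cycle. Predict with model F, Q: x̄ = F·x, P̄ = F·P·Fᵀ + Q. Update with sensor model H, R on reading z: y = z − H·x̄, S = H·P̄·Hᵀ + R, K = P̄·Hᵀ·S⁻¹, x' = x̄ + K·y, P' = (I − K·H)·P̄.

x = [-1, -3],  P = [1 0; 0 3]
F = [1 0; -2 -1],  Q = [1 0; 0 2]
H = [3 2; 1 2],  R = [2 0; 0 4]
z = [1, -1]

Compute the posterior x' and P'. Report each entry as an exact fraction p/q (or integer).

x' = [7/103, 27/103]
P' = [88/103 -102/103; -102/103 151/103]

x̄ = F·x = [-1, 5]
P̄ = F·P·Fᵀ + Q = [2 -2; -2 9]
y = z − H·x̄ = [-6, -10]
S = H·P̄·Hᵀ + R = [32 26; 26 34]
K = P̄·Hᵀ·S⁻¹ = [30/103 -29/103; -2/103 50/103]
x' = x̄ + K·y = [7/103, 27/103]
P' = (I − K·H)·P̄ = [88/103 -102/103; -102/103 151/103]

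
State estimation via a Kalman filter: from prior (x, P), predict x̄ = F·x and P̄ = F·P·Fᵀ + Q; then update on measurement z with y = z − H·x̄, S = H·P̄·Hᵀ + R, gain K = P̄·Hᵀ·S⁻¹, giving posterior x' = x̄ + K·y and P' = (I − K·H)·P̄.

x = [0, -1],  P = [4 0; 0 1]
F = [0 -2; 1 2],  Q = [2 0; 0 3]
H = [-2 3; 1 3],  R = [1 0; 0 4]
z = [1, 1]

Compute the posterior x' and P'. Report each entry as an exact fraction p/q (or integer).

x' = [452/4819, 1761/4819]
P' = [2274/4819 1034/4819; 1034/4819 894/4819]

x̄ = F·x = [2, -2]
P̄ = F·P·Fᵀ + Q = [6 -4; -4 11]
y = z − H·x̄ = [11, 5]
S = H·P̄·Hᵀ + R = [172 99; 99 85]
K = P̄·Hᵀ·S⁻¹ = [-1446/4819 1344/4819; 614/4819 929/4819]
x' = x̄ + K·y = [452/4819, 1761/4819]
P' = (I − K·H)·P̄ = [2274/4819 1034/4819; 1034/4819 894/4819]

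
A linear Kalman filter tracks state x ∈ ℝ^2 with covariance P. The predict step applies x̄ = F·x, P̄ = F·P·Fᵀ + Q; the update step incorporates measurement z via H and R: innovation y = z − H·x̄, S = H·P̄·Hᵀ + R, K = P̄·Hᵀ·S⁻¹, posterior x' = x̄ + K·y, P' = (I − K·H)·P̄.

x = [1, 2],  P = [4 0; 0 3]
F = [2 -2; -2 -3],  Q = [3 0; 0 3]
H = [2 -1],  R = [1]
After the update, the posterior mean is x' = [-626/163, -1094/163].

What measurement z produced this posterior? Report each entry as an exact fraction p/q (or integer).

z = [-1]

x̄ = F·x = [-2, -8]
P̄ = F·P·Fᵀ + Q = [31 2; 2 46]
S = H·P̄·Hᵀ + R = [163]
K = P̄·Hᵀ·S⁻¹ = [60/163; -42/163]
x' − x̄ = [-300/163, 210/163] = K·y
y = (KᵀK)⁻¹·Kᵀ·(x' − x̄) = [-5]
z = y + H·x̄ = [-5] + [4] = [-1]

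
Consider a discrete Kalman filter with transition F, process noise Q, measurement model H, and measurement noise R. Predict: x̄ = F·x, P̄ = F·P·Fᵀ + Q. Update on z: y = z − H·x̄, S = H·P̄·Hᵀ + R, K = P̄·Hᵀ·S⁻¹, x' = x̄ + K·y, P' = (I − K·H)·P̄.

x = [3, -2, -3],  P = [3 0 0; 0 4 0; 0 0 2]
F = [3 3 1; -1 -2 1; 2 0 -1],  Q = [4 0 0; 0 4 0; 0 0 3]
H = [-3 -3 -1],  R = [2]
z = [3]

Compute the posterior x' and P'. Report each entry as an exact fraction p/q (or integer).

x' = [-156/71, -554/355, 2949/355]
P' = [1519/71 -1525/71 70/71; -1525/71 8199/355 -1774/355; 70/71 -1774/355 4354/355]

x̄ = F·x = [0, -2, 9]
P̄ = F·P·Fᵀ + Q = [69 -31 16; -31 25 -8; 16 -8 17]
y = z − H·x̄ = [6]
S = H·P̄·Hᵀ + R = [355]
K = P̄·Hᵀ·S⁻¹ = [-26/71; 26/355; -41/355]
x' = x̄ + K·y = [-156/71, -554/355, 2949/355]
P' = (I − K·H)·P̄ = [1519/71 -1525/71 70/71; -1525/71 8199/355 -1774/355; 70/71 -1774/355 4354/355]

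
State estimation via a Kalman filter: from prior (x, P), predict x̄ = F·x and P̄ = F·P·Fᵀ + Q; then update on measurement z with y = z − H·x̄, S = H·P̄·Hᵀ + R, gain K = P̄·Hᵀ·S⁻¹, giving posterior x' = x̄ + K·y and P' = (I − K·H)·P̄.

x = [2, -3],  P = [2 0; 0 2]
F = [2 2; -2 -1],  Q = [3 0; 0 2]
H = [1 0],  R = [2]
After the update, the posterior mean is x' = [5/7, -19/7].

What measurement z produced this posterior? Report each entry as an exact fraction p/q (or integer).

z = [1]

x̄ = F·x = [-2, -1]
P̄ = F·P·Fᵀ + Q = [19 -12; -12 12]
S = H·P̄·Hᵀ + R = [21]
K = P̄·Hᵀ·S⁻¹ = [19/21; -4/7]
x' − x̄ = [19/7, -12/7] = K·y
y = (KᵀK)⁻¹·Kᵀ·(x' − x̄) = [3]
z = y + H·x̄ = [3] + [-2] = [1]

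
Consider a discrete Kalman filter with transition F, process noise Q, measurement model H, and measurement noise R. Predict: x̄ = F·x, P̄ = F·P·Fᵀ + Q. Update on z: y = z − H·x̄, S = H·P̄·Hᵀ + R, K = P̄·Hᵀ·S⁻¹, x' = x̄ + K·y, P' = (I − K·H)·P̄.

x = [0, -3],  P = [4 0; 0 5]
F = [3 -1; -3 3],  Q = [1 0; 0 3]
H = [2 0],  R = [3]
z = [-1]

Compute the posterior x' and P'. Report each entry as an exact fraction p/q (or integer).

x̄ = F·x = [3, -9]
P̄ = F·P·Fᵀ + Q = [42 -51; -51 84]
y = z − H·x̄ = [-7]
S = H·P̄·Hᵀ + R = [171]
K = P̄·Hᵀ·S⁻¹ = [28/57; -34/57]
x' = x̄ + K·y = [-25/57, -275/57]
P' = (I − K·H)·P̄ = [14/19 -17/19; -17/19 440/19]

x' = [-25/57, -275/57]
P' = [14/19 -17/19; -17/19 440/19]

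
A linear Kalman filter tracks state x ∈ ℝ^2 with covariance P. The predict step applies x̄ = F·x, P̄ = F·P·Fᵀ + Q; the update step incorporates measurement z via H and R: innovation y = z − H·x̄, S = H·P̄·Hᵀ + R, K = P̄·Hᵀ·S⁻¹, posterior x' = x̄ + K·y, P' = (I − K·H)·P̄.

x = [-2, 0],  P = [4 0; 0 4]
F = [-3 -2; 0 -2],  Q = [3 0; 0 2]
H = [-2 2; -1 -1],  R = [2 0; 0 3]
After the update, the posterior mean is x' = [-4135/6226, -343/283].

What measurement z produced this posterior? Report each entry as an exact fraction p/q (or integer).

z = [-1, 2]

x̄ = F·x = [6, 0]
P̄ = F·P·Fᵀ + Q = [55 16; 16 18]
S = H·P̄·Hᵀ + R = [166 74; 74 108]
K = P̄·Hᵀ·S⁻¹ = [-1585/6226 -3007/6226; 67/283 -135/283]
x' − x̄ = [-41491/6226, -343/283] = K·y
y = (KᵀK)⁻¹·Kᵀ·(x' − x̄) = [11, 8]
z = y + H·x̄ = [11, 8] + [-12, -6] = [-1, 2]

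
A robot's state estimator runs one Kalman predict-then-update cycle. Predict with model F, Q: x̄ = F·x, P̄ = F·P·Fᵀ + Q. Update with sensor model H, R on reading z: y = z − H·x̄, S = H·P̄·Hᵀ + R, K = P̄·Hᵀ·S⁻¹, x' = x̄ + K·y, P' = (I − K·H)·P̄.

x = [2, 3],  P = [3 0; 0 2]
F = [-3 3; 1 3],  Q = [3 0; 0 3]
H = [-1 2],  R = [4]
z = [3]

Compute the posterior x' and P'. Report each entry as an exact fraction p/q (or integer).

x̄ = F·x = [3, 11]
P̄ = F·P·Fᵀ + Q = [48 9; 9 24]
y = z − H·x̄ = [-16]
S = H·P̄·Hᵀ + R = [112]
K = P̄·Hᵀ·S⁻¹ = [-15/56; 39/112]
x' = x̄ + K·y = [51/7, 38/7]
P' = (I − K·H)·P̄ = [1119/28 1089/56; 1089/56 1167/112]

x' = [51/7, 38/7]
P' = [1119/28 1089/56; 1089/56 1167/112]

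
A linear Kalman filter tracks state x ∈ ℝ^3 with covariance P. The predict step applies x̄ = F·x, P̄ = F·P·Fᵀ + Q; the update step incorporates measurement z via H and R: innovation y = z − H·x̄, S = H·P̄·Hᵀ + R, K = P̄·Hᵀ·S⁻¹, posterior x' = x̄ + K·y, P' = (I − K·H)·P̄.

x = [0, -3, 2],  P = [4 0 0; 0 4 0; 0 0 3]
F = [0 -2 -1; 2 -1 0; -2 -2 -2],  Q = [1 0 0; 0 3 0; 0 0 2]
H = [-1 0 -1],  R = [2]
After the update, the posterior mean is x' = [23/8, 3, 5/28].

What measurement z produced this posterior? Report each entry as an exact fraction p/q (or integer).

x̄ = F·x = [4, 3, 2]
P̄ = F·P·Fᵀ + Q = [20 8 22; 8 23 -8; 22 -8 46]
S = H·P̄·Hᵀ + R = [112]
K = P̄·Hᵀ·S⁻¹ = [-3/8; 0; -17/28]
x' − x̄ = [-9/8, 0, -51/28] = K·y
y = (KᵀK)⁻¹·Kᵀ·(x' − x̄) = [3]
z = y + H·x̄ = [3] + [-6] = [-3]

z = [-3]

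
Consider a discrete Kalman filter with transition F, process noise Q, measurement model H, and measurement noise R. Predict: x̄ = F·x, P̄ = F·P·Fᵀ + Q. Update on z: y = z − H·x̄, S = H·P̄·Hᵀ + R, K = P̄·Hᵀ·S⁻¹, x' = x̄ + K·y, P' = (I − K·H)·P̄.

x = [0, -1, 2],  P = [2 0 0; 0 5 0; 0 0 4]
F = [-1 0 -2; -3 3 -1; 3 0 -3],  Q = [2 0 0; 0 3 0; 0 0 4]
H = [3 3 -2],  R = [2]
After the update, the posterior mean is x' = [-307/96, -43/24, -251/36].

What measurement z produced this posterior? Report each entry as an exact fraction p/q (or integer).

z = [-1]

x̄ = F·x = [-4, -5, -6]
P̄ = F·P·Fᵀ + Q = [20 14 18; 14 70 -6; 18 -6 58]
S = H·P̄·Hᵀ + R = [1152]
K = P̄·Hᵀ·S⁻¹ = [11/192; 11/48; -5/72]
x' − x̄ = [77/96, 77/24, -35/36] = K·y
y = (KᵀK)⁻¹·Kᵀ·(x' − x̄) = [14]
z = y + H·x̄ = [14] + [-15] = [-1]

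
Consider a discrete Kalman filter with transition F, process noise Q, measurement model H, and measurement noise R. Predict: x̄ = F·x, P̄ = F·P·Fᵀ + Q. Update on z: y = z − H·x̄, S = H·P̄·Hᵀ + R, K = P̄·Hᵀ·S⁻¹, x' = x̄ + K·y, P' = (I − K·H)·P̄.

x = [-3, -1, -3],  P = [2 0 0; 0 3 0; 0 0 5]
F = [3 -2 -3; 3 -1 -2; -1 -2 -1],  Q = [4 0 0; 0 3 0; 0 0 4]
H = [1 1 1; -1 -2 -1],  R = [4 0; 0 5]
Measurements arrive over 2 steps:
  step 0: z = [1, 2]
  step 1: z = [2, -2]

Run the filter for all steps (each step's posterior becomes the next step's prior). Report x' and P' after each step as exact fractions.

step 0: x' = [-1133/1024, -1931/512, 6469/1024], P' = [6259/1536 149/768 -5275/1536; 149/768 1315/384 -3629/768; -5275/1536 -3629/768 16771/1536]
step 1: x' = [-2419819/13579843, -712805/13579843, 29355760/13579843], P' = [55794912/13579843 -2225336/13579843 -38646960/13579843; -2225336/13579843 31216088/13579843 -34357980/13579843; -38646960/13579843 -34357980/13579843 91344860/13579843]

step 0: x̄ = F·x = [2, -2, 8]
step 0: P̄ = F·P·Fᵀ + Q = [79 54 21; 54 44 10; 21 10 23]
step 0: y = z − H·x̄ = [-7, 8]
step 0: S = H·P̄·Hᵀ + R = [320 -424; -424 581]
step 0: K = P̄·Hᵀ·S⁻¹ = [641/3072 -79/384; -425/1536 -89/192; 2119/3072 151/384]
step 0: x' = x̄ + K·y = [-1133/1024, -1931/512, 6469/1024]
step 0: P' = (I − K·H)·P̄ = [6259/1536 149/768 -5275/1536; 149/768 1315/384 -3629/768; -5275/1536 -3629/768 16771/1536]
step 1: x̄ = F·x = [-7541/512, -12475/1024, 597/256]
step 1: P̄ = F·P·Fᵀ + Q = [59683/384 96557/768 -835/192; 96557/768 165763/1536 -1805/384; -835/192 -1805/384 739/96]
step 1: y = z − H·x̄ = [27217/1024, -9923/256]
step 1: S = H·P̄·Hᵀ + R = [260297/512 -93867/128; -93867/128 103219/96]
step 1: K = P̄·Hᵀ·S⁻¹ = [3730654/13579843 -2539456/13579843; -1341807/13579843 -5169772/13579843; 4584980/13579843 3203612/13579843]
step 1: x' = x̄ + K·y = [-2419819/13579843, -712805/13579843, 29355760/13579843]
step 1: P' = (I − K·H)·P̄ = [55794912/13579843 -2225336/13579843 -38646960/13579843; -2225336/13579843 31216088/13579843 -34357980/13579843; -38646960/13579843 -34357980/13579843 91344860/13579843]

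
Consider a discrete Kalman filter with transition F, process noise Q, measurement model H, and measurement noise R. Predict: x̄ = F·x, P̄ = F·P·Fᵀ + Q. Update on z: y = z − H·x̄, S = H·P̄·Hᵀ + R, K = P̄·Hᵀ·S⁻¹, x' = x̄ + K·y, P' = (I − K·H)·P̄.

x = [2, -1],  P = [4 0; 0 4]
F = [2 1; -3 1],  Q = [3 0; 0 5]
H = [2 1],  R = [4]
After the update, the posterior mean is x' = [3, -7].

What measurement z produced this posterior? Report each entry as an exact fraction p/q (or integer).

z = [-1]

x̄ = F·x = [3, -7]
P̄ = F·P·Fᵀ + Q = [23 -20; -20 45]
S = H·P̄·Hᵀ + R = [61]
K = P̄·Hᵀ·S⁻¹ = [26/61; 5/61]
x' − x̄ = [0, 0] = K·y
y = (KᵀK)⁻¹·Kᵀ·(x' − x̄) = [0]
z = y + H·x̄ = [0] + [-1] = [-1]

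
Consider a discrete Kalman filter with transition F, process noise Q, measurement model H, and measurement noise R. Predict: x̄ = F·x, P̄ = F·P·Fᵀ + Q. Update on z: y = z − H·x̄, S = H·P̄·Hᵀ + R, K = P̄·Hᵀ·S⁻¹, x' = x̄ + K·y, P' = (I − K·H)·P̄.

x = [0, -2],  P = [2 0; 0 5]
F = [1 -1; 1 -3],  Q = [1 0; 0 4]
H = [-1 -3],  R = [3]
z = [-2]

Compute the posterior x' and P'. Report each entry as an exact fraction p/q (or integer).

x̄ = F·x = [2, 6]
P̄ = F·P·Fᵀ + Q = [8 17; 17 51]
y = z − H·x̄ = [18]
S = H·P̄·Hᵀ + R = [572]
K = P̄·Hᵀ·S⁻¹ = [-59/572; -85/286]
x' = x̄ + K·y = [41/286, 93/143]
P' = (I − K·H)·P̄ = [1095/572 -153/286; -153/286 68/143]

x' = [41/286, 93/143]
P' = [1095/572 -153/286; -153/286 68/143]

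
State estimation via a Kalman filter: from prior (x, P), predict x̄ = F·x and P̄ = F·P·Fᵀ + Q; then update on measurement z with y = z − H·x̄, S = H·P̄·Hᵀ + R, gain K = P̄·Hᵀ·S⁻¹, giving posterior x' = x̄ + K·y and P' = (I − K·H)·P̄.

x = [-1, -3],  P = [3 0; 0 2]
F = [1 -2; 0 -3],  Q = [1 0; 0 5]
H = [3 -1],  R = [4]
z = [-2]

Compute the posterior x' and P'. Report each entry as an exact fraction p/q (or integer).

x' = [41/21, 463/63]
P' = [20/7 148/21; 148/21 1280/63]

x̄ = F·x = [5, 9]
P̄ = F·P·Fᵀ + Q = [12 12; 12 23]
y = z − H·x̄ = [-8]
S = H·P̄·Hᵀ + R = [63]
K = P̄·Hᵀ·S⁻¹ = [8/21; 13/63]
x' = x̄ + K·y = [41/21, 463/63]
P' = (I − K·H)·P̄ = [20/7 148/21; 148/21 1280/63]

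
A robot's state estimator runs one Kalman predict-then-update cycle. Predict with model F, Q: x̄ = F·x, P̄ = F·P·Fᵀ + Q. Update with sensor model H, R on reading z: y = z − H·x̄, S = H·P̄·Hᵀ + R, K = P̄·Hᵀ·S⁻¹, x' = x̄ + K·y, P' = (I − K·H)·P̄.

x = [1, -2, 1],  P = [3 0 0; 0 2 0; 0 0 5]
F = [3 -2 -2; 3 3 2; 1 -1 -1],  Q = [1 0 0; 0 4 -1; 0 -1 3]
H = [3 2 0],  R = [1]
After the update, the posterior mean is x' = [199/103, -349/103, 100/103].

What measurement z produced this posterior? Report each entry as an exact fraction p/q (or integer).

z = [-1]

x̄ = F·x = [5, -1, 2]
P̄ = F·P·Fᵀ + Q = [56 -5 23; -5 69 -8; 23 -8 13]
S = H·P̄·Hᵀ + R = [721]
K = P̄·Hᵀ·S⁻¹ = [158/721; 123/721; 53/721]
x' − x̄ = [-316/103, -246/103, -106/103] = K·y
y = (KᵀK)⁻¹·Kᵀ·(x' − x̄) = [-14]
z = y + H·x̄ = [-14] + [13] = [-1]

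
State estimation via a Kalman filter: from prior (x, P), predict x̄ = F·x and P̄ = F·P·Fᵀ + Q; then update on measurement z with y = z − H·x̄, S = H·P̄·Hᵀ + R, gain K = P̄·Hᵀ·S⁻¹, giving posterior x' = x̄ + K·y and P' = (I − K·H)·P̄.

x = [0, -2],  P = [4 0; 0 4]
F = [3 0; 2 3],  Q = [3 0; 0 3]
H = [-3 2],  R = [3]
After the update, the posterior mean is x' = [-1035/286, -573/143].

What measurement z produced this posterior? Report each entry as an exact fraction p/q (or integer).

x̄ = F·x = [0, -6]
P̄ = F·P·Fᵀ + Q = [39 24; 24 55]
S = H·P̄·Hᵀ + R = [286]
K = P̄·Hᵀ·S⁻¹ = [-69/286; 19/143]
x' − x̄ = [-1035/286, 285/143] = K·y
y = (KᵀK)⁻¹·Kᵀ·(x' − x̄) = [15]
z = y + H·x̄ = [15] + [-12] = [3]

z = [3]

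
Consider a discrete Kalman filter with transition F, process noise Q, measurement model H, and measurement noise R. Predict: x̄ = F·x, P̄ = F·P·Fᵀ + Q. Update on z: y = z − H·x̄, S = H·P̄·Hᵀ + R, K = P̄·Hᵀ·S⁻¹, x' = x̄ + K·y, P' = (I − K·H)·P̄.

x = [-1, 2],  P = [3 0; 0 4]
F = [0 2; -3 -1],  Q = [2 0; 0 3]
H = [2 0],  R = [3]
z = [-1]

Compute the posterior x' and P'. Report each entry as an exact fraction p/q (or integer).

x̄ = F·x = [4, 1]
P̄ = F·P·Fᵀ + Q = [18 -8; -8 34]
y = z − H·x̄ = [-9]
S = H·P̄·Hᵀ + R = [75]
K = P̄·Hᵀ·S⁻¹ = [12/25; -16/75]
x' = x̄ + K·y = [-8/25, 73/25]
P' = (I − K·H)·P̄ = [18/25 -8/25; -8/25 2294/75]

x' = [-8/25, 73/25]
P' = [18/25 -8/25; -8/25 2294/75]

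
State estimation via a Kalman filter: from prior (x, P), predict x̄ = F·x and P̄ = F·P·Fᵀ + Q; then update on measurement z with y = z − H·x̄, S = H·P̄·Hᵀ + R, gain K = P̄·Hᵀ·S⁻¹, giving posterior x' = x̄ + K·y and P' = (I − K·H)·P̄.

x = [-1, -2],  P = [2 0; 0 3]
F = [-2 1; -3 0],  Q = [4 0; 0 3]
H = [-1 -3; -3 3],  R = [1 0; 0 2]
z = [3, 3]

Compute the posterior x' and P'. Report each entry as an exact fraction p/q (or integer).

x̄ = F·x = [0, 3]
P̄ = F·P·Fᵀ + Q = [15 12; 12 21]
y = z − H·x̄ = [12, -6]
S = H·P̄·Hᵀ + R = [277 -72; -72 110]
K = P̄·Hᵀ·S⁻¹ = [-3129/12643 -6165/25286; -3153/12643 2079/25286]
x' = x̄ + K·y = [-19053/12643, -6144/12643]
P' = (I − K·H)·P̄ = [4647/25286 537/25286; 537/25286 1923/25286]

x' = [-19053/12643, -6144/12643]
P' = [4647/25286 537/25286; 537/25286 1923/25286]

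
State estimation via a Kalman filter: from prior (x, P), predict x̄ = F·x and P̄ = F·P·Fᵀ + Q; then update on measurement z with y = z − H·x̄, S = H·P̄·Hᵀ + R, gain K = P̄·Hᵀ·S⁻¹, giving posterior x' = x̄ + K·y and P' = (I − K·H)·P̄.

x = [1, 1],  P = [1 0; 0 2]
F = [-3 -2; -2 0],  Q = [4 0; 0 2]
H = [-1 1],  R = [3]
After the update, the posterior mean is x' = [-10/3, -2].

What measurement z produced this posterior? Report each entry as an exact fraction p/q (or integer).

z = [1]

x̄ = F·x = [-5, -2]
P̄ = F·P·Fᵀ + Q = [21 6; 6 6]
S = H·P̄·Hᵀ + R = [18]
K = P̄·Hᵀ·S⁻¹ = [-5/6; 0]
x' − x̄ = [5/3, 0] = K·y
y = (KᵀK)⁻¹·Kᵀ·(x' − x̄) = [-2]
z = y + H·x̄ = [-2] + [3] = [1]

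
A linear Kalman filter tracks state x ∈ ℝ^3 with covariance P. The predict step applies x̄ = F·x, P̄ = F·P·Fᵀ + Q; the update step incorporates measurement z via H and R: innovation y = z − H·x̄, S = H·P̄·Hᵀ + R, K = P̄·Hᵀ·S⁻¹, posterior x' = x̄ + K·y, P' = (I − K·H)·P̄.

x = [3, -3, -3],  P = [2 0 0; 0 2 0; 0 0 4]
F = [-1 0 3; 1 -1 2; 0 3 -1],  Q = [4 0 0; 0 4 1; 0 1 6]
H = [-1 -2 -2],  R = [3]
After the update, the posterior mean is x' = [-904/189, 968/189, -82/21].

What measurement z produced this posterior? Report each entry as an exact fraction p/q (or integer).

x̄ = F·x = [-12, 0, -6]
P̄ = F·P·Fᵀ + Q = [42 22 -12; 22 24 -13; -12 -13 28]
S = H·P̄·Hᵀ + R = [189]
K = P̄·Hᵀ·S⁻¹ = [-62/189; -44/189; -2/21]
x' − x̄ = [1364/189, 968/189, 44/21] = K·y
y = (KᵀK)⁻¹·Kᵀ·(x' − x̄) = [-22]
z = y + H·x̄ = [-22] + [24] = [2]

z = [2]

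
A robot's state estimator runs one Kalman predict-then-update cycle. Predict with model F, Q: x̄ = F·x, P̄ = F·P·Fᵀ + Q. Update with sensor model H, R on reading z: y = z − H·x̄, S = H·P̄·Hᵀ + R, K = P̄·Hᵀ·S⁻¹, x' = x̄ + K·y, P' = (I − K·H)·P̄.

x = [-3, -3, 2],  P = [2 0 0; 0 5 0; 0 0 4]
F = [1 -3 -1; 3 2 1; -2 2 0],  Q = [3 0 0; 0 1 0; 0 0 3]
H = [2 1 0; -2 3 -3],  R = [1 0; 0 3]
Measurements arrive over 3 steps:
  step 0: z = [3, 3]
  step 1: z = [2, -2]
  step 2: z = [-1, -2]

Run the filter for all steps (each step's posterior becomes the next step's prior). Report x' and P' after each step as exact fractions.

step 0: x̄ = F·x = [4, -13, 0]
step 0: P̄ = F·P·Fᵀ + Q = [54 -28 -34; -28 43 8; -34 8 31]
step 0: y = z − H·x̄ = [8, 50]
step 0: S = H·P̄·Hᵀ + R = [148 -19; -19 669]
step 0: K = P̄·Hᵀ·S⁻¹ = [51810/98651 -11800/98651; -5638/98651 23581/98651; -5737/14093 -184/14093]
step 0: x' = x̄ + K·y = [219084/98651, -148517/98651, -55096/14093]
step 0: P' = (I − K·H)·P̄ = [120354/98651 -188898/98651 -36762/14093; -188898/98651 372158/98651 67787/14093; -36762/14093 67787/14093 92479/14093]
step 1: x̄ = F·x = [1050307/98651, -25454/98651, -735202/98651]
step 1: P̄ = F·P·Fᵀ + Q = [8908192/98651 -3054830/98651 -5448526/98651; -3054830/98651 1405078/98651 1852398/98651; -5448526/98651 1852398/98651 3777185/98651]
step 1: y = z − H·x̄ = [-1877858/98651, -32276/14093]
step 1: S = H·P̄·Hᵀ + R = [24917177/98651 -2357556/14093; -2357556/14093 2928796/14093]
step 1: K = P̄·Hᵀ·S⁻¹ = [322150614/604392895 -54214406/604392895; -45033726/604392895 104303089/604392895; -255675079/604392895 -219155911/2417571580]
step 1: x' = x̄ + K·y = [85338719/120878579, 92482226/120878579, 97615251/120878579]
step 1: P' = (I − K·H)·P̄ = [527293308/604392895 -732436002/604392895 -1029750468/604392895; -732436002/604392895 1419838278/604392895 1803825857/604392895; -1029750468/604392895 1803825857/604392895 10180460587/2417571580]
step 2: x̄ = F·x = [-9345910/3899309, 17374060/3899309, 14287014/120878579]
step 2: P̄ = F·P·Fᵀ + Q = [4508542417/77986180 -1459979513/77986180 -136130690/3899309; -1459979513/77986180 751234777/77986180 43341122/3899309; -136130690/3899309 43341122/3899309 3092238609/120878579]
step 2: y = z − H·x̄ = [-2581549/3899309, -2394130116/120878579]
step 2: S = H·P̄·Hᵀ + R = [13023472573/77986180 -7885167909/77986180; -7885167909/77986180 379122550567/2417571580]
step 2: K = P̄·Hᵀ·S⁻¹ = [20347794055338/38597096018401 -3383996663483/38597096018401; -2477614642842/38597096018401 6523553121787/38597096018401; -15798370474555/38597096018401 -3682420125595/38597096018401]
step 2: x' = x̄ + K·y = [-38957604555476/38597096018401, 44410513156754/38597096018401, 87955554690401/38597096018401]
step 2: P' = (I − K·H)·P̄ = [32706916743432/38597096018401 -45066039431526/38597096018401 -63486653930331/38597096018401; -45066039431526/38597096018401 87654464220210/38597096018401 111174937386107/38597096018401; -63486653930331/38597096018401 111174937386107/38597096018401 157181793465256/38597096018401]

step 0: x' = [219084/98651, -148517/98651, -55096/14093], P' = [120354/98651 -188898/98651 -36762/14093; -188898/98651 372158/98651 67787/14093; -36762/14093 67787/14093 92479/14093]
step 1: x' = [85338719/120878579, 92482226/120878579, 97615251/120878579], P' = [527293308/604392895 -732436002/604392895 -1029750468/604392895; -732436002/604392895 1419838278/604392895 1803825857/604392895; -1029750468/604392895 1803825857/604392895 10180460587/2417571580]
step 2: x' = [-38957604555476/38597096018401, 44410513156754/38597096018401, 87955554690401/38597096018401], P' = [32706916743432/38597096018401 -45066039431526/38597096018401 -63486653930331/38597096018401; -45066039431526/38597096018401 87654464220210/38597096018401 111174937386107/38597096018401; -63486653930331/38597096018401 111174937386107/38597096018401 157181793465256/38597096018401]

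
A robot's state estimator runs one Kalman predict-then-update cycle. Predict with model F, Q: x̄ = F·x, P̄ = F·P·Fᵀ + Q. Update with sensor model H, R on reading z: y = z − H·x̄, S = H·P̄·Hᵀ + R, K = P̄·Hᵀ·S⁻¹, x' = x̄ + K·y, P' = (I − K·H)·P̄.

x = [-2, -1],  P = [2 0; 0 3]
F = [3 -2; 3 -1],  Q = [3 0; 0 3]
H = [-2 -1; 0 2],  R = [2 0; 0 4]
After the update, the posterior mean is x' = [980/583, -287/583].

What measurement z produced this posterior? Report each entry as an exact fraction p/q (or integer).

z = [-3, -1]

x̄ = F·x = [-4, -5]
P̄ = F·P·Fᵀ + Q = [33 24; 24 24]
S = H·P̄·Hᵀ + R = [254 -144; -144 100]
K = P̄·Hᵀ·S⁻¹ = [-261/583 -96/583; -36/583 228/583]
x' − x̄ = [3312/583, 2628/583] = K·y
y = (KᵀK)⁻¹·Kᵀ·(x' − x̄) = [-16, 9]
z = y + H·x̄ = [-16, 9] + [13, -10] = [-3, -1]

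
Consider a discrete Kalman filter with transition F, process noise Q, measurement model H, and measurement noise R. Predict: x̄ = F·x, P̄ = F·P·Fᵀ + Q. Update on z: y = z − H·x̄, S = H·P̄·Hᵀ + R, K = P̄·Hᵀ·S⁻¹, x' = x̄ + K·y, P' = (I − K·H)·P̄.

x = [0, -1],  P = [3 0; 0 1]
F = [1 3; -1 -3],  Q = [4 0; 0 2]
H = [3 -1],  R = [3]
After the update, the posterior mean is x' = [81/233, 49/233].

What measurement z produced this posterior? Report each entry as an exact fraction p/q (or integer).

x̄ = F·x = [-3, 3]
P̄ = F·P·Fᵀ + Q = [16 -12; -12 14]
S = H·P̄·Hᵀ + R = [233]
K = P̄·Hᵀ·S⁻¹ = [60/233; -50/233]
x' − x̄ = [780/233, -650/233] = K·y
y = (KᵀK)⁻¹·Kᵀ·(x' − x̄) = [13]
z = y + H·x̄ = [13] + [-12] = [1]

z = [1]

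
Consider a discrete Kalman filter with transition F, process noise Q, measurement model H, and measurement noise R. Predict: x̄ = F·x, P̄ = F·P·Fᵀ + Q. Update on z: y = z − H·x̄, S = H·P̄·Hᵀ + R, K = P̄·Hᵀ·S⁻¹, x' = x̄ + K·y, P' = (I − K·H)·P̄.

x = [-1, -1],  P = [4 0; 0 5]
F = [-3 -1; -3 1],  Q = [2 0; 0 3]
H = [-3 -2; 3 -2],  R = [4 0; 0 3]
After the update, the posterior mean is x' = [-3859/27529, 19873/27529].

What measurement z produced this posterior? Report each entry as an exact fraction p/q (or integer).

x̄ = F·x = [4, 2]
P̄ = F·P·Fᵀ + Q = [43 31; 31 44]
S = H·P̄·Hᵀ + R = [939 -211; -211 194]
K = P̄·Hᵀ·S⁻¹ = [-22917/137645 22612/137645; -34059/137645 -33496/137645]
x' − x̄ = [-113975/27529, -35185/27529] = K·y
y = (KᵀK)⁻¹·Kᵀ·(x' − x̄) = [15, -10]
z = y + H·x̄ = [15, -10] + [-16, 8] = [-1, -2]

z = [-1, -2]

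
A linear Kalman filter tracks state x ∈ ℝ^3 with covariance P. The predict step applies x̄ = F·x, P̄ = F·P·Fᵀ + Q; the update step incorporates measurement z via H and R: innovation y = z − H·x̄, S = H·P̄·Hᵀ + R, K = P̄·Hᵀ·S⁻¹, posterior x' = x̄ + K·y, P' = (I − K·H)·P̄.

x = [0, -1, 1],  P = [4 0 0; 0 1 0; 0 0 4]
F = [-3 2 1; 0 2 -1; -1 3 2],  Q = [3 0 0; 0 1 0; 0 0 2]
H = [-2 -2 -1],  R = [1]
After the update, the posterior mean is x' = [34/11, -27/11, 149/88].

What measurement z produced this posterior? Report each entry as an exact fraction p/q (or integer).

z = [-3]

x̄ = F·x = [-1, -3, -1]
P̄ = F·P·Fᵀ + Q = [47 0 26; 0 9 -2; 26 -2 31]
S = H·P̄·Hᵀ + R = [352]
K = P̄·Hᵀ·S⁻¹ = [-15/44; -1/22; -79/352]
x' − x̄ = [45/11, 6/11, 237/88] = K·y
y = (KᵀK)⁻¹·Kᵀ·(x' − x̄) = [-12]
z = y + H·x̄ = [-12] + [9] = [-3]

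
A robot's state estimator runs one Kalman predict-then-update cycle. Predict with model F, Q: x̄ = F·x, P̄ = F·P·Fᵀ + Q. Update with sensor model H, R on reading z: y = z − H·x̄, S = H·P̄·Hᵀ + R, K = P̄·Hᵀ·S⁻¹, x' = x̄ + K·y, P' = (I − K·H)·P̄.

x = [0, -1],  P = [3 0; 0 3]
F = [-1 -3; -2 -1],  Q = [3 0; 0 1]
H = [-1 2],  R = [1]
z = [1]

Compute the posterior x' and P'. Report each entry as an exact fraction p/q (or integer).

x̄ = F·x = [3, 1]
P̄ = F·P·Fᵀ + Q = [33 15; 15 16]
y = z − H·x̄ = [2]
S = H·P̄·Hᵀ + R = [38]
K = P̄·Hᵀ·S⁻¹ = [-3/38; 17/38]
x' = x̄ + K·y = [54/19, 36/19]
P' = (I − K·H)·P̄ = [1245/38 621/38; 621/38 319/38]

x' = [54/19, 36/19]
P' = [1245/38 621/38; 621/38 319/38]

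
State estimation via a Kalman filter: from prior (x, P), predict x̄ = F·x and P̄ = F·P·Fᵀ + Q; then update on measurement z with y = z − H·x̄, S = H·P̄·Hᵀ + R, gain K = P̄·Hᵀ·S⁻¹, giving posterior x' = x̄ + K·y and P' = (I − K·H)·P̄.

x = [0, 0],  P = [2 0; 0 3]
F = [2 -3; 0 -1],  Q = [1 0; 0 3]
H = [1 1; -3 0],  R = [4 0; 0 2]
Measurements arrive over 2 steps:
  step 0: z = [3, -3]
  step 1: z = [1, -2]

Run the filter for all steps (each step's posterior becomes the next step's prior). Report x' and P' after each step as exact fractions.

step 0: x̄ = F·x = [0, 0]
step 0: P̄ = F·P·Fᵀ + Q = [36 9; 9 6]
step 0: y = z − H·x̄ = [3, -3]
step 0: S = H·P̄·Hᵀ + R = [64 -135; -135 326]
step 0: K = P̄·Hᵀ·S⁻¹ = [90/2639 -837/2639; 1245/2639 297/2639]
step 0: x' = x̄ + K·y = [2781/2639, 2844/2639]
step 0: P' = (I − K·H)·P̄ = [558/2639 -198/2639; -198/2639 5178/2639]
step 1: x̄ = F·x = [-2970/2639, -2844/2639]
step 1: P̄ = F·P·Fᵀ + Q = [53849/2639 15930/2639; 15930/2639 13095/2639]
step 1: y = z − H·x̄ = [8453/2639, -14188/2639]
step 1: S = H·P̄·Hᵀ + R = [109360/2639 -209337/2639; -209337/2639 489919/2639]
step 1: K = P̄·Hᵀ·S⁻¹ = [139558/3696689 -1159323/3696689; 1597455/3696689 321975/3696689]
step 1: x' = x̄ + K·y = [2519512/3696689, -598059/3696689]
step 1: P' = (I − K·H)·P̄ = [772882/3696689 -214650/3696689; -214650/3696689 6604470/3696689]

step 0: x' = [2781/2639, 2844/2639], P' = [558/2639 -198/2639; -198/2639 5178/2639]
step 1: x' = [2519512/3696689, -598059/3696689], P' = [772882/3696689 -214650/3696689; -214650/3696689 6604470/3696689]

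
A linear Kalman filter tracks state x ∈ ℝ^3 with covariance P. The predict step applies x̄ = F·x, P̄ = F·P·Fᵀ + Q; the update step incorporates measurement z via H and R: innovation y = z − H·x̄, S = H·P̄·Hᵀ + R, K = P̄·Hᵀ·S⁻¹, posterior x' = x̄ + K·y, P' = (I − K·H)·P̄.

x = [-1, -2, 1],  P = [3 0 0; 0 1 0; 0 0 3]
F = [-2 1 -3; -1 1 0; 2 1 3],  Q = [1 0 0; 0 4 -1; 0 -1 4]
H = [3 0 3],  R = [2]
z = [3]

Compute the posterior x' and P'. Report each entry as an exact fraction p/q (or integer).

x̄ = F·x = [-3, -1, -1]
P̄ = F·P·Fᵀ + Q = [41 7 -38; 7 8 -6; -38 -6 44]
y = z − H·x̄ = [15]
S = H·P̄·Hᵀ + R = [83]
K = P̄·Hᵀ·S⁻¹ = [9/83; 3/83; 18/83]
x' = x̄ + K·y = [-114/83, -38/83, 187/83]
P' = (I − K·H)·P̄ = [3322/83 554/83 -3316/83; 554/83 655/83 -552/83; -3316/83 -552/83 3328/83]

x' = [-114/83, -38/83, 187/83]
P' = [3322/83 554/83 -3316/83; 554/83 655/83 -552/83; -3316/83 -552/83 3328/83]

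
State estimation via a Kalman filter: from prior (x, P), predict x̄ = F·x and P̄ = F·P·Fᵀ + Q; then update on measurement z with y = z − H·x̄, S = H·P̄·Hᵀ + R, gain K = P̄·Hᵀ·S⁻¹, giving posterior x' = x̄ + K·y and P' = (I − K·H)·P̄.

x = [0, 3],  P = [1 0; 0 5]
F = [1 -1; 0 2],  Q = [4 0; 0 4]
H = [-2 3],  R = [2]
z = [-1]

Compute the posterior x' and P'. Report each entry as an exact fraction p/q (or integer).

x̄ = F·x = [-3, 6]
P̄ = F·P·Fᵀ + Q = [10 -10; -10 24]
y = z − H·x̄ = [-25]
S = H·P̄·Hᵀ + R = [378]
K = P̄·Hᵀ·S⁻¹ = [-25/189; 46/189]
x' = x̄ + K·y = [58/189, -16/189]
P' = (I − K·H)·P̄ = [640/189 410/189; 410/189 304/189]

x' = [58/189, -16/189]
P' = [640/189 410/189; 410/189 304/189]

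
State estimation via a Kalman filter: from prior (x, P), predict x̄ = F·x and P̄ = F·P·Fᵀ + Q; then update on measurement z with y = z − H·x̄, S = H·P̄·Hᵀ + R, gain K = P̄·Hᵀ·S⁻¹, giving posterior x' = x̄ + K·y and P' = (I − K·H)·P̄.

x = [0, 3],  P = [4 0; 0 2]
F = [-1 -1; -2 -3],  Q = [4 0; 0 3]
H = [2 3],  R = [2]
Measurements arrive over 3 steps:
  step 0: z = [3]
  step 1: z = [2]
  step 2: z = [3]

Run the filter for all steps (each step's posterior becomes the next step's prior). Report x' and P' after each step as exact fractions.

step 0: x̄ = F·x = [-3, -9]
step 0: P̄ = F·P·Fᵀ + Q = [10 14; 14 37]
step 0: y = z − H·x̄ = [36]
step 0: S = H·P̄·Hᵀ + R = [543]
step 0: K = P̄·Hᵀ·S⁻¹ = [62/543; 139/543]
step 0: x' = x̄ + K·y = [201/181, 39/181]
step 0: P' = (I − K·H)·P̄ = [1586/543 -1016/543; -1016/543 770/543]
step 1: x̄ = F·x = [-240/181, -519/181]
step 1: P̄ = F·P·Fᵀ + Q = [832/181 134/181; 134/181 2711/543]
step 1: y = z − H·x̄ = [2399/181]
step 1: S = H·P̄·Hᵀ + R = [13431/181]
step 1: K = P̄·Hᵀ·S⁻¹ = [2066/13431; 993/4477]
step 1: x' = x̄ + K·y = [9574/13431, 324/4477]
step 1: P' = (I − K·H)·P̄ = [38156/13431 -8020/4477; -8020/4477 18026/13431]
step 2: x̄ = F·x = [-10546/13431, -22064/13431]
step 2: P̄ = F·P·Fᵀ + Q = [61786/13431 10090/13431; 10090/13431 66431/13431]
step 2: y = z − H·x̄ = [127577/13431]
step 2: S = H·P̄·Hᵀ + R = [992965/13431]
step 2: K = P̄·Hᵀ·S⁻¹ = [153842/992965; 219473/992965]
step 2: x' = x̄ + K·y = [681624/992965, 1360493/2978895]
step 2: P' = (I − K·H)·P̄ = [2805746/992965 -1767936/992965; -1767936/992965 3974818/2978895]

step 0: x' = [201/181, 39/181], P' = [1586/543 -1016/543; -1016/543 770/543]
step 1: x' = [9574/13431, 324/4477], P' = [38156/13431 -8020/4477; -8020/4477 18026/13431]
step 2: x' = [681624/992965, 1360493/2978895], P' = [2805746/992965 -1767936/992965; -1767936/992965 3974818/2978895]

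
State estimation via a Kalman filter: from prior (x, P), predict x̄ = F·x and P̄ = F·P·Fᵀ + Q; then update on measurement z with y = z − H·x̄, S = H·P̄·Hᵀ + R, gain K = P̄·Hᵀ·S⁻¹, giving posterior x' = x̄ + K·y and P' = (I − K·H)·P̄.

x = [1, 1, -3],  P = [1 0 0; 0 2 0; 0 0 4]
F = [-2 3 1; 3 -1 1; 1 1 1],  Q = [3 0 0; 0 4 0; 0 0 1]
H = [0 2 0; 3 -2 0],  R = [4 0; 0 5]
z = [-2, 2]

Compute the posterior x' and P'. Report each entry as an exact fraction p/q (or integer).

x̄ = F·x = [-2, -1, -1]
P̄ = F·P·Fᵀ + Q = [29 -8 8; -8 19 5; 8 5 8]
y = z − H·x̄ = [0, 6]
S = H·P̄·Hᵀ + R = [80 -124; -124 438]
K = P̄·Hᵀ·S⁻¹ = [1441/4916 391/1229; 2239/4916 -31/2458; 1529/4916 295/2458]
x' = x̄ + K·y = [-112/1229, -1322/1229, -344/1229]
P' = (I − K·H)·P̄ = [1132/1229 1441/2458 1511/2458; 1441/2458 2239/2458 1529/2458; 1511/2458 1529/2458 7889/2458]

x' = [-112/1229, -1322/1229, -344/1229]
P' = [1132/1229 1441/2458 1511/2458; 1441/2458 2239/2458 1529/2458; 1511/2458 1529/2458 7889/2458]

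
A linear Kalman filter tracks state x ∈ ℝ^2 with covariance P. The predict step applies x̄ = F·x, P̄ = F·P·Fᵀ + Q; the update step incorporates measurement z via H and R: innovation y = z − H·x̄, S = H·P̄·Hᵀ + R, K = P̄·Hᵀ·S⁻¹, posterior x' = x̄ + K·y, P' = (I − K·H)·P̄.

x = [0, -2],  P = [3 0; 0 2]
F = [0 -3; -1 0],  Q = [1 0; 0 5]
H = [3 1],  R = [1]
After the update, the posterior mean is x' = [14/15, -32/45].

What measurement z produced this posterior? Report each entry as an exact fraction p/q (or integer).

x̄ = F·x = [6, 0]
P̄ = F·P·Fᵀ + Q = [19 0; 0 8]
S = H·P̄·Hᵀ + R = [180]
K = P̄·Hᵀ·S⁻¹ = [19/60; 2/45]
x' − x̄ = [-76/15, -32/45] = K·y
y = (KᵀK)⁻¹·Kᵀ·(x' − x̄) = [-16]
z = y + H·x̄ = [-16] + [18] = [2]

z = [2]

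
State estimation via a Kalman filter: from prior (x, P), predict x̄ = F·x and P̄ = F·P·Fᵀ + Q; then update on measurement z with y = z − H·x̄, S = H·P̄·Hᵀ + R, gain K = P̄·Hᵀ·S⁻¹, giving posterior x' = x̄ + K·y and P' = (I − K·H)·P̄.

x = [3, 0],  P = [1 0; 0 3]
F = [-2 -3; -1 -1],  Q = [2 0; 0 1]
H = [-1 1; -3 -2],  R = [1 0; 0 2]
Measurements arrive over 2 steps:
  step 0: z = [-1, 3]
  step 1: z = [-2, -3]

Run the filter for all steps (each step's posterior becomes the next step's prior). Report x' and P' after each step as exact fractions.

step 0: x̄ = F·x = [-6, -3]
step 0: P̄ = F·P·Fᵀ + Q = [33 11; 11 5]
step 0: y = z − H·x̄ = [-4, -21]
step 0: S = H·P̄·Hᵀ + R = [17 78; 78 451]
step 0: K = P̄·Hᵀ·S⁻¹ = [-484/1583 -341/1583; 648/1583 -263/1583]
step 0: x' = x̄ + K·y = [-401/1583, -1818/1583]
step 0: P' = (I − K·H)·P̄ = [330/1583 -154/1583; -154/1583 494/1583]
step 1: x̄ = F·x = [6256/1583, 2219/1583]
step 1: P̄ = F·P·Fᵀ + Q = [7084/1583 1372/1583; 1372/1583 2099/1583]
step 1: y = z − H·x̄ = [871/1583, 18457/1583]
step 1: S = H·P̄·Hᵀ + R = [8022/1583 15682/1583; 15682/1583 91782/1583]
step 1: K = P̄·Hᵀ·S⁻¹ = [-11683/38720 -8127/38720; 62257/154880 -24667/154880]
step 1: x' = x̄ + K·y = [12959/9680, -9061/38720]
step 1: P' = (I − K·H)·P̄ = [1981/9680 -3759/38720; -3759/38720 47221/154880]

step 0: x' = [-401/1583, -1818/1583], P' = [330/1583 -154/1583; -154/1583 494/1583]
step 1: x' = [12959/9680, -9061/38720], P' = [1981/9680 -3759/38720; -3759/38720 47221/154880]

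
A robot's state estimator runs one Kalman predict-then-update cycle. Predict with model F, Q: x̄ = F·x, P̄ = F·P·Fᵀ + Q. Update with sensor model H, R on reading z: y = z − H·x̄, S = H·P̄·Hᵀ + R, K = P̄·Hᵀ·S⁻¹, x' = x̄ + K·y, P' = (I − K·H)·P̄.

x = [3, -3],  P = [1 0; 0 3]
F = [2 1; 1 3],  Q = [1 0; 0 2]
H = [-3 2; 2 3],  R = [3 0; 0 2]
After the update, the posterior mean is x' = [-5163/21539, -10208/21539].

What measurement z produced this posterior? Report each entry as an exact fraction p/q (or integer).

z = [1, -2]

x̄ = F·x = [3, -6]
P̄ = F·P·Fᵀ + Q = [8 11; 11 30]
S = H·P̄·Hᵀ + R = [63 77; 77 436]
K = P̄·Hᵀ·S⁻¹ = [-4645/21539 463/3077; 3148/21539 711/3077]
x' − x̄ = [-69780/21539, 119026/21539] = K·y
y = (KᵀK)⁻¹·Kᵀ·(x' − x̄) = [22, 10]
z = y + H·x̄ = [22, 10] + [-21, -12] = [1, -2]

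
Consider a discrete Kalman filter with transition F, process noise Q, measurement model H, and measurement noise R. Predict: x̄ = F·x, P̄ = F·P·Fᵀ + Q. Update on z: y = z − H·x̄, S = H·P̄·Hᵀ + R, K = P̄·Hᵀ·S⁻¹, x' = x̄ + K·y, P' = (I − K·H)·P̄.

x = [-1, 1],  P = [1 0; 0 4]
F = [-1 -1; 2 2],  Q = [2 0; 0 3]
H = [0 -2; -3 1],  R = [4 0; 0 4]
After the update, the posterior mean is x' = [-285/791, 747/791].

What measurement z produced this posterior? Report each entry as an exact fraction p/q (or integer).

x̄ = F·x = [0, 0]
P̄ = F·P·Fᵀ + Q = [7 -10; -10 23]
S = H·P̄·Hᵀ + R = [96 -106; -106 150]
K = P̄·Hᵀ·S⁻¹ = [-143/1582 -214/791; -641/1582 53/791]
x' − x̄ = [-285/791, 747/791] = K·y
y = (KᵀK)⁻¹·Kᵀ·(x' − x̄) = [-2, 2]
z = y + H·x̄ = [-2, 2] + [0, 0] = [-2, 2]

z = [-2, 2]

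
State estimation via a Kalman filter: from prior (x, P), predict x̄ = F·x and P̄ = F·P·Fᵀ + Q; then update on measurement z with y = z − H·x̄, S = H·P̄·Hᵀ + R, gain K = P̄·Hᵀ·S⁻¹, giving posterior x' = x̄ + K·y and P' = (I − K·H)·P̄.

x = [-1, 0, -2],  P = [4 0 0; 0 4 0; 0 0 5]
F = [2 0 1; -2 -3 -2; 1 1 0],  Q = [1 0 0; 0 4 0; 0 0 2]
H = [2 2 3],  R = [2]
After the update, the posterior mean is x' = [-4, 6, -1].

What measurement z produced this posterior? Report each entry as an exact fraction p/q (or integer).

x̄ = F·x = [-4, 6, -1]
P̄ = F·P·Fᵀ + Q = [22 -26 8; -26 76 -20; 8 -20 10]
S = H·P̄·Hᵀ + R = [132]
K = P̄·Hᵀ·S⁻¹ = [4/33; 10/33; 1/22]
x' − x̄ = [0, 0, 0] = K·y
y = (KᵀK)⁻¹·Kᵀ·(x' − x̄) = [0]
z = y + H·x̄ = [0] + [1] = [1]

z = [1]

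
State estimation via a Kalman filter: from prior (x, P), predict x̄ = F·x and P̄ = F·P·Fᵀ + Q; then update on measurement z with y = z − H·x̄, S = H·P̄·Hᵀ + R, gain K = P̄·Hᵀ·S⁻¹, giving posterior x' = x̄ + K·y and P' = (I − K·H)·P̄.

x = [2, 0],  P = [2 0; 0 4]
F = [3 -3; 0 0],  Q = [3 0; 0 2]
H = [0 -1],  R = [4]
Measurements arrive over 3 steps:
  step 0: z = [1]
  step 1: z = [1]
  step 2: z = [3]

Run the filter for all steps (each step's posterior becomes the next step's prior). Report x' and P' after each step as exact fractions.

step 0: x' = [6, -1/3], P' = [57 0; 0 4/3]
step 1: x' = [19, -1/3], P' = [528 0; 0 4/3]
step 2: x' = [58, -1], P' = [4767 0; 0 4/3]

step 0: x̄ = F·x = [6, 0]
step 0: P̄ = F·P·Fᵀ + Q = [57 0; 0 2]
step 0: y = z − H·x̄ = [1]
step 0: S = H·P̄·Hᵀ + R = [6]
step 0: K = P̄·Hᵀ·S⁻¹ = [0; -1/3]
step 0: x' = x̄ + K·y = [6, -1/3]
step 0: P' = (I − K·H)·P̄ = [57 0; 0 4/3]
step 1: x̄ = F·x = [19, 0]
step 1: P̄ = F·P·Fᵀ + Q = [528 0; 0 2]
step 1: y = z − H·x̄ = [1]
step 1: S = H·P̄·Hᵀ + R = [6]
step 1: K = P̄·Hᵀ·S⁻¹ = [0; -1/3]
step 1: x' = x̄ + K·y = [19, -1/3]
step 1: P' = (I − K·H)·P̄ = [528 0; 0 4/3]
step 2: x̄ = F·x = [58, 0]
step 2: P̄ = F·P·Fᵀ + Q = [4767 0; 0 2]
step 2: y = z − H·x̄ = [3]
step 2: S = H·P̄·Hᵀ + R = [6]
step 2: K = P̄·Hᵀ·S⁻¹ = [0; -1/3]
step 2: x' = x̄ + K·y = [58, -1]
step 2: P' = (I − K·H)·P̄ = [4767 0; 0 4/3]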